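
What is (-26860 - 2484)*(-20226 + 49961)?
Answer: -872543840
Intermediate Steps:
(-26860 - 2484)*(-20226 + 49961) = -29344*29735 = -872543840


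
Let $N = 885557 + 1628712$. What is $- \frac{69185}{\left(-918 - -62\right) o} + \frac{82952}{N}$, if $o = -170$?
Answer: $- \frac{32375705145}{73175284976} \approx -0.44244$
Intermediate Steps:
$N = 2514269$
$- \frac{69185}{\left(-918 - -62\right) o} + \frac{82952}{N} = - \frac{69185}{\left(-918 - -62\right) \left(-170\right)} + \frac{82952}{2514269} = - \frac{69185}{\left(-918 + \left(-354 + 416\right)\right) \left(-170\right)} + 82952 \cdot \frac{1}{2514269} = - \frac{69185}{\left(-918 + 62\right) \left(-170\right)} + \frac{82952}{2514269} = - \frac{69185}{\left(-856\right) \left(-170\right)} + \frac{82952}{2514269} = - \frac{69185}{145520} + \frac{82952}{2514269} = \left(-69185\right) \frac{1}{145520} + \frac{82952}{2514269} = - \frac{13837}{29104} + \frac{82952}{2514269} = - \frac{32375705145}{73175284976}$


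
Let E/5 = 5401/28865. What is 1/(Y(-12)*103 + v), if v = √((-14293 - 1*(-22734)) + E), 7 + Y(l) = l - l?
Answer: -4162333/2952306799 - √281348852262/2952306799 ≈ -0.0015895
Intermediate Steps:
E = 5401/5773 (E = 5*(5401/28865) = 5401/5773 ≈ 0.93556)
Y(l) = -7 (Y(l) = -7 + (l - l) = -7 + 0 = -7)
v = √281348852262/5773 (v = √((-14293 - 1*(-22734)) + 5401/5773) = √((-14293 + 22734) + 5401/5773) = √(8441 + 5401/5773) = √(48735294/5773) = √281348852262/5773 ≈ 91.880)
1/(Y(-12)*103 + v) = 1/(-7*103 + √281348852262/5773) = 1/(-721 + √281348852262/5773)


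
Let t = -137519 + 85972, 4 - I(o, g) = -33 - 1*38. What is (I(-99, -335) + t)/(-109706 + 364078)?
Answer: -12868/63593 ≈ -0.20235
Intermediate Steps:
I(o, g) = 75 (I(o, g) = 4 - (-33 - 1*38) = 4 - (-33 - 38) = 4 - 1*(-71) = 4 + 71 = 75)
t = -51547
(I(-99, -335) + t)/(-109706 + 364078) = (75 - 51547)/(-109706 + 364078) = -51472/254372 = -51472*1/254372 = -12868/63593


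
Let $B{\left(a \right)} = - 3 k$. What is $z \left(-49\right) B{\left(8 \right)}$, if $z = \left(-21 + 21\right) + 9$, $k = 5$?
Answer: $6615$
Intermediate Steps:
$B{\left(a \right)} = -15$ ($B{\left(a \right)} = \left(-3\right) 5 = -15$)
$z = 9$ ($z = 0 + 9 = 9$)
$z \left(-49\right) B{\left(8 \right)} = 9 \left(-49\right) \left(-15\right) = \left(-441\right) \left(-15\right) = 6615$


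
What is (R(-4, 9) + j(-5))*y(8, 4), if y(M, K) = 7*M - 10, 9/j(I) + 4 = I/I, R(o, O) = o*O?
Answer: -1794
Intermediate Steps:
R(o, O) = O*o
j(I) = -3 (j(I) = 9/(-4 + I/I) = 9/(-4 + 1) = 9/(-3) = 9*(-⅓) = -3)
y(M, K) = -10 + 7*M
(R(-4, 9) + j(-5))*y(8, 4) = (9*(-4) - 3)*(-10 + 7*8) = (-36 - 3)*(-10 + 56) = -39*46 = -1794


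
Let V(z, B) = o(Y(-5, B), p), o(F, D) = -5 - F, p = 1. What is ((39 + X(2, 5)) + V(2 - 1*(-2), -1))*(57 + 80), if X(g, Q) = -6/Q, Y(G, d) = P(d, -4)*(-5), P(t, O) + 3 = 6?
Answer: 32743/5 ≈ 6548.6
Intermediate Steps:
P(t, O) = 3 (P(t, O) = -3 + 6 = 3)
Y(G, d) = -15 (Y(G, d) = 3*(-5) = -15)
V(z, B) = 10 (V(z, B) = -5 - 1*(-15) = -5 + 15 = 10)
((39 + X(2, 5)) + V(2 - 1*(-2), -1))*(57 + 80) = ((39 - 6/5) + 10)*(57 + 80) = ((39 - 6*⅕) + 10)*137 = ((39 - 6/5) + 10)*137 = (189/5 + 10)*137 = (239/5)*137 = 32743/5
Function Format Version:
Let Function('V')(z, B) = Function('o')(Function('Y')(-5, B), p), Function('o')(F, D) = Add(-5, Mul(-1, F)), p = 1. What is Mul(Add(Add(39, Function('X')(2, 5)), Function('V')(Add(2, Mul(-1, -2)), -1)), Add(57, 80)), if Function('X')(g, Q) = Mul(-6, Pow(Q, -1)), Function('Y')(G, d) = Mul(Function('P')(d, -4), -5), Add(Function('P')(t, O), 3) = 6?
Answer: Rational(32743, 5) ≈ 6548.6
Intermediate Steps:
Function('P')(t, O) = 3 (Function('P')(t, O) = Add(-3, 6) = 3)
Function('Y')(G, d) = -15 (Function('Y')(G, d) = Mul(3, -5) = -15)
Function('V')(z, B) = 10 (Function('V')(z, B) = Add(-5, Mul(-1, -15)) = Add(-5, 15) = 10)
Mul(Add(Add(39, Function('X')(2, 5)), Function('V')(Add(2, Mul(-1, -2)), -1)), Add(57, 80)) = Mul(Add(Add(39, Mul(-6, Pow(5, -1))), 10), Add(57, 80)) = Mul(Add(Add(39, Mul(-6, Rational(1, 5))), 10), 137) = Mul(Add(Add(39, Rational(-6, 5)), 10), 137) = Mul(Add(Rational(189, 5), 10), 137) = Mul(Rational(239, 5), 137) = Rational(32743, 5)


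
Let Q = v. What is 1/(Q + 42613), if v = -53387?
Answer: -1/10774 ≈ -9.2816e-5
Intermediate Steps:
Q = -53387
1/(Q + 42613) = 1/(-53387 + 42613) = 1/(-10774) = -1/10774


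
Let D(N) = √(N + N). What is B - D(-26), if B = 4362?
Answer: 4362 - 2*I*√13 ≈ 4362.0 - 7.2111*I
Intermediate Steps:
D(N) = √2*√N (D(N) = √(2*N) = √2*√N)
B - D(-26) = 4362 - √2*√(-26) = 4362 - √2*I*√26 = 4362 - 2*I*√13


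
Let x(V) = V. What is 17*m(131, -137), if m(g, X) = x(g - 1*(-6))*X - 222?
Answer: -322847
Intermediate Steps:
m(g, X) = -222 + X*(6 + g) (m(g, X) = (g - 1*(-6))*X - 222 = (g + 6)*X - 222 = (6 + g)*X - 222 = X*(6 + g) - 222 = -222 + X*(6 + g))
17*m(131, -137) = 17*(-222 - 137*(6 + 131)) = 17*(-222 - 137*137) = 17*(-222 - 18769) = 17*(-18991) = -322847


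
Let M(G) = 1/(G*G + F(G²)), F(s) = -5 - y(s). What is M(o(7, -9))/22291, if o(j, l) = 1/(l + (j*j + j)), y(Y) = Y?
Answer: -1/111455 ≈ -8.9722e-6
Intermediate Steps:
F(s) = -5 - s
o(j, l) = 1/(j + l + j²) (o(j, l) = 1/(l + (j² + j)) = 1/(l + (j + j²)) = 1/(j + l + j²))
M(G) = -⅕ (M(G) = 1/(G*G + (-5 - G²)) = 1/(G² + (-5 - G²)) = 1/(-5) = -⅕)
M(o(7, -9))/22291 = -⅕/22291 = -⅕*1/22291 = -1/111455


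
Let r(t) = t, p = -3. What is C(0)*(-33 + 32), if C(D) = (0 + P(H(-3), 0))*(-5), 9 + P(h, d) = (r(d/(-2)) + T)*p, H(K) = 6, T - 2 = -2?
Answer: -45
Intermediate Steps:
T = 0 (T = 2 - 2 = 0)
P(h, d) = -9 + 3*d/2 (P(h, d) = -9 + (d/(-2) + 0)*(-3) = -9 + (d*(-1/2) + 0)*(-3) = -9 + (-d/2 + 0)*(-3) = -9 - d/2*(-3) = -9 + 3*d/2)
C(D) = 45 (C(D) = (0 + (-9 + (3/2)*0))*(-5) = (0 + (-9 + 0))*(-5) = (0 - 9)*(-5) = -9*(-5) = 45)
C(0)*(-33 + 32) = 45*(-33 + 32) = 45*(-1) = -45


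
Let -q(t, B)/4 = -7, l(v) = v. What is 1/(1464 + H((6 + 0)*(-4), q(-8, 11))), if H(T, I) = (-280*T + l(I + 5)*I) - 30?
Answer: 1/9078 ≈ 0.00011016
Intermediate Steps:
q(t, B) = 28 (q(t, B) = -4*(-7) = 28)
H(T, I) = -30 - 280*T + I*(5 + I) (H(T, I) = (-280*T + (I + 5)*I) - 30 = (-280*T + (5 + I)*I) - 30 = (-280*T + I*(5 + I)) - 30 = -30 - 280*T + I*(5 + I))
1/(1464 + H((6 + 0)*(-4), q(-8, 11))) = 1/(1464 + (-30 - 280*(6 + 0)*(-4) + 28*(5 + 28))) = 1/(1464 + (-30 - 1680*(-4) + 28*33)) = 1/(1464 + (-30 - 280*(-24) + 924)) = 1/(1464 + (-30 + 6720 + 924)) = 1/(1464 + 7614) = 1/9078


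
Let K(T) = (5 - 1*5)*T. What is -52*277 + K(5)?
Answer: -14404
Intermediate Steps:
K(T) = 0 (K(T) = (5 - 5)*T = 0*T = 0)
-52*277 + K(5) = -52*277 + 0 = -14404 + 0 = -14404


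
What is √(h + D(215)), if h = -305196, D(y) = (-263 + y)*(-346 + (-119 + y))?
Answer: 2*I*√73299 ≈ 541.48*I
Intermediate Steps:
D(y) = (-465 + y)*(-263 + y) (D(y) = (-263 + y)*(-465 + y) = (-465 + y)*(-263 + y))
√(h + D(215)) = √(-305196 + (122295 + 215² - 728*215)) = √(-305196 + (122295 + 46225 - 156520)) = √(-305196 + 12000) = √(-293196) = 2*I*√73299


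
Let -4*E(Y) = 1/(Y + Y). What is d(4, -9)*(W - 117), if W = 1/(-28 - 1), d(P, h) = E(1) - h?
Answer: -120487/116 ≈ -1038.7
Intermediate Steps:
E(Y) = -1/(8*Y) (E(Y) = -1/(4*(Y + Y)) = -1/(2*Y)/4 = -1/(8*Y))
d(P, h) = -1/8 - h (d(P, h) = -1/8/1 - h = -1/8*1 - h = -1/8 - h)
W = -1/29 (W = 1/(-29) = -1/29 ≈ -0.034483)
d(4, -9)*(W - 117) = (-1/8 - 1*(-9))*(-1/29 - 117) = (-1/8 + 9)*(-3394/29) = (71/8)*(-3394/29) = -120487/116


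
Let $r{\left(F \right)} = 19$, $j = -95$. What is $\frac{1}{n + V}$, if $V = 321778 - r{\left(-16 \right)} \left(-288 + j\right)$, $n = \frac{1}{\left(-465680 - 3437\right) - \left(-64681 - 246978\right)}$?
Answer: $\frac{157458}{51812342189} \approx 3.039 \cdot 10^{-6}$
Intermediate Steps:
$n = - \frac{1}{157458}$ ($n = \frac{1}{\left(-465680 - 3437\right) - -311659} = \frac{1}{-469117 - -311659} = \frac{1}{-469117 + \left(-138952 + 450611\right)} = \frac{1}{-469117 + 311659} = \frac{1}{-157458} = - \frac{1}{157458} \approx -6.3509 \cdot 10^{-6}$)
$V = 329055$ ($V = 321778 - 19 \left(-288 - 95\right) = 321778 - 19 \left(-383\right) = 321778 - -7277 = 321778 + 7277 = 329055$)
$\frac{1}{n + V} = \frac{1}{- \frac{1}{157458} + 329055} = \frac{1}{\frac{51812342189}{157458}} = \frac{157458}{51812342189}$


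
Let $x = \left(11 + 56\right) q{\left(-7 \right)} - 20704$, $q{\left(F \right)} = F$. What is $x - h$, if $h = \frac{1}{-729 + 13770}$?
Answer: $- \frac{276117094}{13041} \approx -21173.0$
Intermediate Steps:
$h = \frac{1}{13041} \approx 7.6681 \cdot 10^{-5}$
$x = -21173$ ($x = \left(11 + 56\right) \left(-7\right) - 20704 = 67 \left(-7\right) - 20704 = -469 - 20704 = -21173$)
$x - h = -21173 - \frac{1}{13041} = - \frac{276117094}{13041}$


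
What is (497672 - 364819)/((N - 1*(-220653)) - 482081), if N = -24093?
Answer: -132853/285521 ≈ -0.46530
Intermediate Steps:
(497672 - 364819)/((N - 1*(-220653)) - 482081) = (497672 - 364819)/((-24093 - 1*(-220653)) - 482081) = 132853/((-24093 + 220653) - 482081) = 132853/(196560 - 482081) = 132853/(-285521) = 132853*(-1/285521) = -132853/285521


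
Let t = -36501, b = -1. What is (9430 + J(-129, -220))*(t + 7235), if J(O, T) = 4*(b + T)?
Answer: -250107236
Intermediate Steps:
J(O, T) = -4 + 4*T (J(O, T) = 4*(-1 + T) = -4 + 4*T)
(9430 + J(-129, -220))*(t + 7235) = (9430 + (-4 + 4*(-220)))*(-36501 + 7235) = (9430 + (-4 - 880))*(-29266) = (9430 - 884)*(-29266) = 8546*(-29266) = -250107236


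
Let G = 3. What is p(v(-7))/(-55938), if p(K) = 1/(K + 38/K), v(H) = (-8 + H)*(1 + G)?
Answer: 5/16958537 ≈ 2.9484e-7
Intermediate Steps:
v(H) = -32 + 4*H (v(H) = (-8 + H)*(1 + 3) = (-8 + H)*4 = -32 + 4*H)
p(v(-7))/(-55938) = ((-32 + 4*(-7))/(38 + (-32 + 4*(-7))²))/(-55938) = ((-32 - 28)/(38 + (-32 - 28)²))*(-1/55938) = -60/(38 + (-60)²)*(-1/55938) = -60/(38 + 3600)*(-1/55938) = -60/3638*(-1/55938) = -60*1/3638*(-1/55938) = -30/1819*(-1/55938) = 5/16958537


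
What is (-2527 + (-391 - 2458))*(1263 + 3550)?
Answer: -25874688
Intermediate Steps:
(-2527 + (-391 - 2458))*(1263 + 3550) = (-2527 - 2849)*4813 = -5376*4813 = -25874688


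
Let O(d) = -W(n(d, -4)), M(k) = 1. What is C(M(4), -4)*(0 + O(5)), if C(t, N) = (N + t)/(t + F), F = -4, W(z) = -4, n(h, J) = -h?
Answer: 4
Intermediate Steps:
O(d) = 4 (O(d) = -1*(-4) = 4)
C(t, N) = (N + t)/(-4 + t) (C(t, N) = (N + t)/(t - 4) = (N + t)/(-4 + t))
C(M(4), -4)*(0 + O(5)) = ((-4 + 1)/(-4 + 1))*(0 + 4) = (-3/(-3))*4 = -⅓*(-3)*4 = 1*4 = 4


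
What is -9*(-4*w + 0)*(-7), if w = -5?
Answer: 1260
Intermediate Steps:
-9*(-4*w + 0)*(-7) = -9*(-4*(-5) + 0)*(-7) = -9*(20 + 0)*(-7) = -9*20*(-7) = -180*(-7) = 1260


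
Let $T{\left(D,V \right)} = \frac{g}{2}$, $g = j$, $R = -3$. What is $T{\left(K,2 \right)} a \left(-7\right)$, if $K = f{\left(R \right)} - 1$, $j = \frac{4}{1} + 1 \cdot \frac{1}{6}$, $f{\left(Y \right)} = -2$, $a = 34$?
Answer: $- \frac{2975}{6} \approx -495.83$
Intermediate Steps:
$j = \frac{25}{6}$ ($j = 4 \cdot 1 + 1 \cdot \frac{1}{6} = 4 + \frac{1}{6} = \frac{25}{6} \approx 4.1667$)
$g = \frac{25}{6} \approx 4.1667$
$K = -3$ ($K = -2 - 1 = -3$)
$T{\left(D,V \right)} = \frac{25}{12}$ ($T{\left(D,V \right)} = \frac{25}{6 \cdot 2} = \frac{25}{6} \cdot \frac{1}{2} = \frac{25}{12}$)
$T{\left(K,2 \right)} a \left(-7\right) = \frac{25}{12} \cdot 34 \left(-7\right) = \frac{425}{6} \left(-7\right) = - \frac{2975}{6}$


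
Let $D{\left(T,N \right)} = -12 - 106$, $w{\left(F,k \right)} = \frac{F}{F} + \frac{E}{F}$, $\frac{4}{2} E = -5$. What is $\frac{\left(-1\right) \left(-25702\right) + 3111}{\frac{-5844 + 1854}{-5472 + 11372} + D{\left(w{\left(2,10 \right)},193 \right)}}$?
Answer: $- \frac{16999670}{70019} \approx -242.79$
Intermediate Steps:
$E = - \frac{5}{2}$ ($E = \frac{1}{2} \left(-5\right) = - \frac{5}{2} \approx -2.5$)
$w{\left(F,k \right)} = 1 - \frac{5}{2 F}$ ($w{\left(F,k \right)} = \frac{F}{F} - \frac{5}{2 F} = 1 - \frac{5}{2 F}$)
$D{\left(T,N \right)} = -118$
$\frac{\left(-1\right) \left(-25702\right) + 3111}{\frac{-5844 + 1854}{-5472 + 11372} + D{\left(w{\left(2,10 \right)},193 \right)}} = \frac{\left(-1\right) \left(-25702\right) + 3111}{\frac{-5844 + 1854}{-5472 + 11372} - 118} = \frac{25702 + 3111}{- \frac{3990}{5900} - 118} = \frac{28813}{\left(-3990\right) \frac{1}{5900} - 118} = \frac{28813}{- \frac{399}{590} - 118} = \frac{28813}{- \frac{70019}{590}} = 28813 \left(- \frac{590}{70019}\right) = - \frac{16999670}{70019}$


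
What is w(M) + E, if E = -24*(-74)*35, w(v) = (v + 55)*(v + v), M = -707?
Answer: 984088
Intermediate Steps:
w(v) = 2*v*(55 + v) (w(v) = (55 + v)*(2*v) = 2*v*(55 + v))
E = 62160 (E = 1776*35 = 62160)
w(M) + E = 2*(-707)*(55 - 707) + 62160 = 2*(-707)*(-652) + 62160 = 921928 + 62160 = 984088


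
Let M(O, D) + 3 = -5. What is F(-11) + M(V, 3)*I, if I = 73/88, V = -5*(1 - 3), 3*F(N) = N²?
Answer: 1112/33 ≈ 33.697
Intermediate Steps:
F(N) = N²/3
V = 10 (V = -5*(-2) = 10)
M(O, D) = -8 (M(O, D) = -3 - 5 = -8)
I = 73/88 (I = 73*(1/88) = 73/88 ≈ 0.82955)
F(-11) + M(V, 3)*I = (⅓)*(-11)² - 8*73/88 = (⅓)*121 - 73/11 = 121/3 - 73/11 = 1112/33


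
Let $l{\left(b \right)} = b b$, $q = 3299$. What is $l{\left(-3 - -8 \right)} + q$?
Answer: $3324$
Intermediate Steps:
$l{\left(b \right)} = b^{2}$
$l{\left(-3 - -8 \right)} + q = \left(-3 - -8\right)^{2} + 3299 = \left(-3 + 8\right)^{2} + 3299 = 5^{2} + 3299 = 25 + 3299 = 3324$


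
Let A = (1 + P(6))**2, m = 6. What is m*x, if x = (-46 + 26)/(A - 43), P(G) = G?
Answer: -20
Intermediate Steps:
A = 49 (A = (1 + 6)**2 = 7**2 = 49)
x = -10/3 (x = (-46 + 26)/(49 - 43) = -20/6 = -20*1/6 = -10/3 ≈ -3.3333)
m*x = 6*(-10/3) = -20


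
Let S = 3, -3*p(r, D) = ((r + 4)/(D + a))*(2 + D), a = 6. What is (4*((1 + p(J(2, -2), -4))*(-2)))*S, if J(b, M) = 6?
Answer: -104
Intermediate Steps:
p(r, D) = -(2 + D)*(4 + r)/(3*(6 + D)) (p(r, D) = -(r + 4)/(D + 6)*(2 + D)/3 = -(4 + r)/(6 + D)*(2 + D)/3 = -(2 + D)*(4 + r)/(3*(6 + D)))
(4*((1 + p(J(2, -2), -4))*(-2)))*S = (4*((1 + (-8 - 4*(-4) - 2*6 - 1*(-4)*6)/(3*(6 - 4)))*(-2)))*3 = (4*((1 + (⅓)*(-8 + 16 - 12 + 24)/2)*(-2)))*3 = (4*((1 + (⅓)*(½)*20)*(-2)))*3 = (4*((1 + 10/3)*(-2)))*3 = (4*((13/3)*(-2)))*3 = (4*(-26/3))*3 = -104/3*3 = -104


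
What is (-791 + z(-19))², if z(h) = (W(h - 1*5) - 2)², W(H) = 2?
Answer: 625681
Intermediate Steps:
z(h) = 0 (z(h) = (2 - 2)² = 0² = 0)
(-791 + z(-19))² = (-791 + 0)² = (-791)² = 625681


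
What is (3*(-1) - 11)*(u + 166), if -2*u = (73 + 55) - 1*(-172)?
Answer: -224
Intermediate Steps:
u = -150 (u = -((73 + 55) - 1*(-172))/2 = -(128 + 172)/2 = -½*300 = -150)
(3*(-1) - 11)*(u + 166) = (3*(-1) - 11)*(-150 + 166) = (-3 - 11)*16 = -14*16 = -224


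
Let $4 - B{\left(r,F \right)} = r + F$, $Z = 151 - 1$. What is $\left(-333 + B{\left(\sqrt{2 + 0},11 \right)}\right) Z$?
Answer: $-51000 - 150 \sqrt{2} \approx -51212.0$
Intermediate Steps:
$Z = 150$ ($Z = 151 - 1 = 150$)
$B{\left(r,F \right)} = 4 - F - r$ ($B{\left(r,F \right)} = 4 - \left(r + F\right) = 4 - \left(F + r\right) = 4 - F - r$)
$\left(-333 + B{\left(\sqrt{2 + 0},11 \right)}\right) Z = \left(-333 - \left(7 + \sqrt{2 + 0}\right)\right) 150 = \left(-333 - \left(7 + \sqrt{2}\right)\right) 150 = \left(-340 - \sqrt{2}\right) 150 = -51000 - 150 \sqrt{2}$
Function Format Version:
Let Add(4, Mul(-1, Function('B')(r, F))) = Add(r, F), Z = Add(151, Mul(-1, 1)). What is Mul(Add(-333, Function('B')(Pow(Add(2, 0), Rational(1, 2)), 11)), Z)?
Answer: Add(-51000, Mul(-150, Pow(2, Rational(1, 2)))) ≈ -51212.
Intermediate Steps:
Z = 150 (Z = Add(151, -1) = 150)
Function('B')(r, F) = Add(4, Mul(-1, F), Mul(-1, r)) (Function('B')(r, F) = Add(4, Mul(-1, Add(r, F))) = Add(4, Mul(-1, Add(F, r))) = Add(4, Add(Mul(-1, F), Mul(-1, r))) = Add(4, Mul(-1, F), Mul(-1, r)))
Mul(Add(-333, Function('B')(Pow(Add(2, 0), Rational(1, 2)), 11)), Z) = Mul(Add(-333, Add(4, Mul(-1, 11), Mul(-1, Pow(Add(2, 0), Rational(1, 2))))), 150) = Mul(Add(-333, Add(4, -11, Mul(-1, Pow(2, Rational(1, 2))))), 150) = Mul(Add(-333, Add(-7, Mul(-1, Pow(2, Rational(1, 2))))), 150) = Mul(Add(-340, Mul(-1, Pow(2, Rational(1, 2)))), 150) = Add(-51000, Mul(-150, Pow(2, Rational(1, 2))))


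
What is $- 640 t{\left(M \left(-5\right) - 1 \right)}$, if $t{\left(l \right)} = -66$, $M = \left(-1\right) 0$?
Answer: $42240$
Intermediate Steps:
$M = 0$
$- 640 t{\left(M \left(-5\right) - 1 \right)} = \left(-640\right) \left(-66\right) = 42240$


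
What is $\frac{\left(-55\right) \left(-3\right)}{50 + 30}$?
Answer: $\frac{33}{16} \approx 2.0625$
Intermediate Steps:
$\frac{\left(-55\right) \left(-3\right)}{50 + 30} = \frac{165}{80} = 165 \cdot \frac{1}{80} = \frac{33}{16}$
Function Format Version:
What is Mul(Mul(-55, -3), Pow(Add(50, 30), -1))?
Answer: Rational(33, 16) ≈ 2.0625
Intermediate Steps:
Mul(Mul(-55, -3), Pow(Add(50, 30), -1)) = Mul(165, Pow(80, -1)) = Mul(165, Rational(1, 80)) = Rational(33, 16)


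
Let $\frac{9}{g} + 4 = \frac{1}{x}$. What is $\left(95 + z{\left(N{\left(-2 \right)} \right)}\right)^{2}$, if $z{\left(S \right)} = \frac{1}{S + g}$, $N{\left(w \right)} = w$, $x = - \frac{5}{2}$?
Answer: $\frac{71115489}{7921} \approx 8978.1$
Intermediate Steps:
$x = - \frac{5}{2}$ ($x = \left(-5\right) \frac{1}{2} = - \frac{5}{2} \approx -2.5$)
$g = - \frac{45}{22}$ ($g = \frac{9}{-4 + \frac{1}{- \frac{5}{2}}} = \frac{9}{-4 - \frac{2}{5}} = \frac{9}{- \frac{22}{5}} = 9 \left(- \frac{5}{22}\right) = - \frac{45}{22} \approx -2.0455$)
$z{\left(S \right)} = \frac{1}{- \frac{45}{22} + S}$ ($z{\left(S \right)} = \frac{1}{S - \frac{45}{22}} = \frac{1}{- \frac{45}{22} + S}$)
$\left(95 + z{\left(N{\left(-2 \right)} \right)}\right)^{2} = \left(95 + \frac{22}{-45 + 22 \left(-2\right)}\right)^{2} = \left(95 + \frac{22}{-45 - 44}\right)^{2} = \left(95 + \frac{22}{-89}\right)^{2} = \left(95 + 22 \left(- \frac{1}{89}\right)\right)^{2} = \left(95 - \frac{22}{89}\right)^{2} = \left(\frac{8433}{89}\right)^{2} = \frac{71115489}{7921}$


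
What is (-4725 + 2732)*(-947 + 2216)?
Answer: -2529117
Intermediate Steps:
(-4725 + 2732)*(-947 + 2216) = -1993*1269 = -2529117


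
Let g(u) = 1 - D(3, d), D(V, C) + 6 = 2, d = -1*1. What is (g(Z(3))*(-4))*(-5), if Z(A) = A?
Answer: 100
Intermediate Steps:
d = -1
D(V, C) = -4 (D(V, C) = -6 + 2 = -4)
g(u) = 5 (g(u) = 1 - 1*(-4) = 1 + 4 = 5)
(g(Z(3))*(-4))*(-5) = (5*(-4))*(-5) = -20*(-5) = 100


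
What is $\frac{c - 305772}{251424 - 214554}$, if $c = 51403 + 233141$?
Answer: $- \frac{3538}{6145} \approx -0.57575$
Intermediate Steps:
$c = 284544$
$\frac{c - 305772}{251424 - 214554} = \frac{284544 - 305772}{251424 - 214554} = - \frac{21228}{36870} = \left(-21228\right) \frac{1}{36870} = - \frac{3538}{6145}$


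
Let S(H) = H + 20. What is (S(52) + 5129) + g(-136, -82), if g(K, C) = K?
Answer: 5065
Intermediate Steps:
S(H) = 20 + H
(S(52) + 5129) + g(-136, -82) = ((20 + 52) + 5129) - 136 = (72 + 5129) - 136 = 5201 - 136 = 5065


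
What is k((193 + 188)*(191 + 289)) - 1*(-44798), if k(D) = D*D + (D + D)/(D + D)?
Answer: 33445139199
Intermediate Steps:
k(D) = 1 + D**2 (k(D) = D**2 + (2*D)/((2*D)) = D**2 + (2*D)*(1/(2*D)) = D**2 + 1 = 1 + D**2)
k((193 + 188)*(191 + 289)) - 1*(-44798) = (1 + ((193 + 188)*(191 + 289))**2) - 1*(-44798) = (1 + (381*480)**2) + 44798 = (1 + 182880**2) + 44798 = (1 + 33445094400) + 44798 = 33445094401 + 44798 = 33445139199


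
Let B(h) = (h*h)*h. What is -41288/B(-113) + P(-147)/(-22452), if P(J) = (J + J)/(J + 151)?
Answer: 688700737/21597282296 ≈ 0.031888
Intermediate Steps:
B(h) = h³ (B(h) = h²*h = h³)
P(J) = 2*J/(151 + J) (P(J) = (2*J)/(151 + J) = 2*J/(151 + J))
-41288/B(-113) + P(-147)/(-22452) = -41288/((-113)³) + (2*(-147)/(151 - 147))/(-22452) = -41288/(-1442897) + (2*(-147)/4)*(-1/22452) = -41288*(-1/1442897) + (2*(-147)*(¼))*(-1/22452) = 41288/1442897 - 147/2*(-1/22452) = 41288/1442897 + 49/14968 = 688700737/21597282296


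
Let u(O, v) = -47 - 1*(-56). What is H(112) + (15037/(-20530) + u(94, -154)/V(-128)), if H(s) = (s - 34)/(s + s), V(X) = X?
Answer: -4180591/9197440 ≈ -0.45454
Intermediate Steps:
u(O, v) = 9 (u(O, v) = -47 + 56 = 9)
H(s) = (-34 + s)/(2*s) (H(s) = (-34 + s)/((2*s)) = (-34 + s)*(1/(2*s)) = (-34 + s)/(2*s))
H(112) + (15037/(-20530) + u(94, -154)/V(-128)) = (1/2)*(-34 + 112)/112 + (15037/(-20530) + 9/(-128)) = (1/2)*(1/112)*78 + (15037*(-1/20530) + 9*(-1/128)) = 39/112 + (-15037/20530 - 9/128) = 39/112 - 1054753/1313920 = -4180591/9197440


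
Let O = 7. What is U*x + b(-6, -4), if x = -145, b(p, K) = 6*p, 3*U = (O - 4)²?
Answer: -471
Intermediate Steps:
U = 3 (U = (7 - 4)²/3 = (⅓)*3² = (⅓)*9 = 3)
U*x + b(-6, -4) = 3*(-145) + 6*(-6) = -435 - 36 = -471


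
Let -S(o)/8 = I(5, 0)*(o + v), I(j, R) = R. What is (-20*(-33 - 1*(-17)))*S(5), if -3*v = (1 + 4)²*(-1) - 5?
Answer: 0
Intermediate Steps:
v = 10 (v = -((1 + 4)²*(-1) - 5)/3 = -(5²*(-1) - 5)/3 = -(25*(-1) - 5)/3 = -(-25 - 5)/3 = -⅓*(-30) = 10)
S(o) = 0 (S(o) = -0*(o + 10) = -0*(10 + o) = -8*0 = 0)
(-20*(-33 - 1*(-17)))*S(5) = -20*(-33 - 1*(-17))*0 = -20*(-33 + 17)*0 = -20*(-16)*0 = 320*0 = 0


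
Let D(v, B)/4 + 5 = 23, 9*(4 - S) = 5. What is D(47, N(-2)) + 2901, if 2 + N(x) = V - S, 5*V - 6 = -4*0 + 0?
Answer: 2973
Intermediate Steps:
S = 31/9 (S = 4 - ⅑*5 = 4 - 5/9 = 31/9 ≈ 3.4444)
V = 6/5 (V = 6/5 + (-4*0 + 0)/5 = 6/5 + (0 + 0)/5 = 6/5 + (⅕)*0 = 6/5 + 0 = 6/5 ≈ 1.2000)
N(x) = -191/45 (N(x) = -2 + (6/5 - 1*31/9) = -2 + (6/5 - 31/9) = -2 - 101/45 = -191/45)
D(v, B) = 72 (D(v, B) = -20 + 4*23 = -20 + 92 = 72)
D(47, N(-2)) + 2901 = 72 + 2901 = 2973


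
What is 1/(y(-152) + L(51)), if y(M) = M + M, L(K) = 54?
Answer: -1/250 ≈ -0.0040000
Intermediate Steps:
y(M) = 2*M
1/(y(-152) + L(51)) = 1/(2*(-152) + 54) = 1/(-304 + 54) = 1/(-250) = -1/250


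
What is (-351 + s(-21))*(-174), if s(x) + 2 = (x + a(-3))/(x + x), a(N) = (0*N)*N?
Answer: 61335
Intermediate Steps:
a(N) = 0 (a(N) = 0*N = 0)
s(x) = -3/2 (s(x) = -2 + (x + 0)/(x + x) = -2 + x/((2*x)) = -2 + x*(1/(2*x)) = -2 + ½ = -3/2)
(-351 + s(-21))*(-174) = (-351 - 3/2)*(-174) = -705/2*(-174) = 61335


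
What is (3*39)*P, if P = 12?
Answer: 1404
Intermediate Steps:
(3*39)*P = (3*39)*12 = 117*12 = 1404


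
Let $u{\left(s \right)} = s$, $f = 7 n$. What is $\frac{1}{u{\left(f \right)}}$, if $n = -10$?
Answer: $- \frac{1}{70} \approx -0.014286$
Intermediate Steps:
$f = -70$ ($f = 7 \left(-10\right) = -70$)
$\frac{1}{u{\left(f \right)}} = \frac{1}{-70} = - \frac{1}{70}$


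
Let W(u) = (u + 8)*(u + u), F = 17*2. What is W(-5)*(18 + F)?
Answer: -1560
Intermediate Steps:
F = 34
W(u) = 2*u*(8 + u) (W(u) = (8 + u)*(2*u) = 2*u*(8 + u))
W(-5)*(18 + F) = (2*(-5)*(8 - 5))*(18 + 34) = (2*(-5)*3)*52 = -30*52 = -1560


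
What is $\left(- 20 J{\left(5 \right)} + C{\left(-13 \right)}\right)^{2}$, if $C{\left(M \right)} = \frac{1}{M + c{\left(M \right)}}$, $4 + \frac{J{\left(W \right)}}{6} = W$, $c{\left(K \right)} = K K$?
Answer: $\frac{350400961}{24336} \approx 14398.0$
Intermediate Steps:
$c{\left(K \right)} = K^{2}$
$J{\left(W \right)} = -24 + 6 W$
$C{\left(M \right)} = \frac{1}{M + M^{2}}$
$\left(- 20 J{\left(5 \right)} + C{\left(-13 \right)}\right)^{2} = \left(- 20 \left(-24 + 6 \cdot 5\right) + \frac{1}{\left(-13\right) \left(1 - 13\right)}\right)^{2} = \left(- 20 \left(-24 + 30\right) - \frac{1}{13 \left(-12\right)}\right)^{2} = \left(\left(-20\right) 6 - - \frac{1}{156}\right)^{2} = \left(-120 + \frac{1}{156}\right)^{2} = \left(- \frac{18719}{156}\right)^{2} = \frac{350400961}{24336}$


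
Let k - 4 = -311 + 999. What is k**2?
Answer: 478864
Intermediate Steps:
k = 692 (k = 4 + (-311 + 999) = 4 + 688 = 692)
k**2 = 692**2 = 478864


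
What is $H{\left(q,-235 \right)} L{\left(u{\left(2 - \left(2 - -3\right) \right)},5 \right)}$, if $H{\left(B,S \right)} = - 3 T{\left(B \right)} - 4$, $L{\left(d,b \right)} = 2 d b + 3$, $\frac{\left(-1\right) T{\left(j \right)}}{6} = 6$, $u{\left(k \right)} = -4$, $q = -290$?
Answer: $-3848$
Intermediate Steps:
$T{\left(j \right)} = -36$ ($T{\left(j \right)} = \left(-6\right) 6 = -36$)
$L{\left(d,b \right)} = 3 + 2 b d$ ($L{\left(d,b \right)} = 2 b d + 3 = 3 + 2 b d$)
$H{\left(B,S \right)} = 104$ ($H{\left(B,S \right)} = \left(-3\right) \left(-36\right) - 4 = 108 - 4 = 104$)
$H{\left(q,-235 \right)} L{\left(u{\left(2 - \left(2 - -3\right) \right)},5 \right)} = 104 \left(3 + 2 \cdot 5 \left(-4\right)\right) = 104 \left(3 - 40\right) = 104 \left(-37\right) = -3848$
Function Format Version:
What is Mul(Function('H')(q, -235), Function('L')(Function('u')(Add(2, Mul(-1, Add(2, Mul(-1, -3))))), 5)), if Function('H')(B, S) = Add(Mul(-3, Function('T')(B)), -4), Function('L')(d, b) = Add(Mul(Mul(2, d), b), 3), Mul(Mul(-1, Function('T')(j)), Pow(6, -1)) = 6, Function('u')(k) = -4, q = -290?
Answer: -3848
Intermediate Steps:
Function('T')(j) = -36 (Function('T')(j) = Mul(-6, 6) = -36)
Function('L')(d, b) = Add(3, Mul(2, b, d)) (Function('L')(d, b) = Add(Mul(2, b, d), 3) = Add(3, Mul(2, b, d)))
Function('H')(B, S) = 104 (Function('H')(B, S) = Add(Mul(-3, -36), -4) = Add(108, -4) = 104)
Mul(Function('H')(q, -235), Function('L')(Function('u')(Add(2, Mul(-1, Add(2, Mul(-1, -3))))), 5)) = Mul(104, Add(3, Mul(2, 5, -4))) = Mul(104, Add(3, -40)) = Mul(104, -37) = -3848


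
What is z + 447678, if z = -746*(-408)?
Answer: 752046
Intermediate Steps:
z = 304368
z + 447678 = 304368 + 447678 = 752046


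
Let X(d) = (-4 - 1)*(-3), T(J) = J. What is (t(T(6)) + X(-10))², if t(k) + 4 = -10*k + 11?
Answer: 1444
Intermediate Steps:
X(d) = 15 (X(d) = -5*(-3) = 15)
t(k) = 7 - 10*k (t(k) = -4 + (-10*k + 11) = -4 + (11 - 10*k) = 7 - 10*k)
(t(T(6)) + X(-10))² = ((7 - 10*6) + 15)² = ((7 - 60) + 15)² = (-53 + 15)² = (-38)² = 1444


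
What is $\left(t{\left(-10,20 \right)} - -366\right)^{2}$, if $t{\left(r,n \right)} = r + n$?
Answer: $141376$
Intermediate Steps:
$t{\left(r,n \right)} = n + r$
$\left(t{\left(-10,20 \right)} - -366\right)^{2} = \left(\left(20 - 10\right) - -366\right)^{2} = \left(10 + 366\right)^{2} = 376^{2} = 141376$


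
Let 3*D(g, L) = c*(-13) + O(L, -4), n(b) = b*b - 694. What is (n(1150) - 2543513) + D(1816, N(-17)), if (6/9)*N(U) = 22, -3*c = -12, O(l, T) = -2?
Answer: -1221725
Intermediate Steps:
c = 4 (c = -⅓*(-12) = 4)
n(b) = -694 + b² (n(b) = b² - 694 = -694 + b²)
N(U) = 33 (N(U) = (3/2)*22 = 33)
D(g, L) = -18 (D(g, L) = (4*(-13) - 2)/3 = (-52 - 2)/3 = (⅓)*(-54) = -18)
(n(1150) - 2543513) + D(1816, N(-17)) = ((-694 + 1150²) - 2543513) - 18 = ((-694 + 1322500) - 2543513) - 18 = (1321806 - 2543513) - 18 = -1221707 - 18 = -1221725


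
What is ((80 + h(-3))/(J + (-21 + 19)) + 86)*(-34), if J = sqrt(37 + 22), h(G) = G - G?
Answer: -33252/11 - 544*sqrt(59)/11 ≈ -3402.8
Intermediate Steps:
h(G) = 0
J = sqrt(59) ≈ 7.6811
((80 + h(-3))/(J + (-21 + 19)) + 86)*(-34) = ((80 + 0)/(sqrt(59) + (-21 + 19)) + 86)*(-34) = (80/(sqrt(59) - 2) + 86)*(-34) = (80/(-2 + sqrt(59)) + 86)*(-34) = (86 + 80/(-2 + sqrt(59)))*(-34) = -2924 - 2720/(-2 + sqrt(59))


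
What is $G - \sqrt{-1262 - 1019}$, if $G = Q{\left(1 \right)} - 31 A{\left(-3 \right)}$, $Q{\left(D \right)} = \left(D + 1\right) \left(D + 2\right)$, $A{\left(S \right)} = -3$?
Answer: $99 - i \sqrt{2281} \approx 99.0 - 47.76 i$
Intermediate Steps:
$Q{\left(D \right)} = \left(1 + D\right) \left(2 + D\right)$
$G = 99$ ($G = \left(2 + 1^{2} + 3 \cdot 1\right) - -93 = \left(2 + 1 + 3\right) + 93 = 6 + 93 = 99$)
$G - \sqrt{-1262 - 1019} = 99 - \sqrt{-1262 - 1019} = 99 - \sqrt{-2281} = 99 - i \sqrt{2281}$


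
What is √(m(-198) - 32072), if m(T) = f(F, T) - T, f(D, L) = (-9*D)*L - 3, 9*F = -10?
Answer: I*√33857 ≈ 184.0*I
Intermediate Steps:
F = -10/9 (F = (⅑)*(-10) = -10/9 ≈ -1.1111)
f(D, L) = -3 - 9*D*L (f(D, L) = -9*D*L - 3 = -3 - 9*D*L)
m(T) = -3 + 9*T (m(T) = (-3 - 9*(-10/9)*T) - T = (-3 + 10*T) - T = -3 + 9*T)
√(m(-198) - 32072) = √((-3 + 9*(-198)) - 32072) = √((-3 - 1782) - 32072) = √(-1785 - 32072) = √(-33857) = I*√33857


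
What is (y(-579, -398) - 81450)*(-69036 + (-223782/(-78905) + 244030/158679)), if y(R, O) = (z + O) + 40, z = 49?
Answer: 23555178435313680076/4173522165 ≈ 5.6440e+9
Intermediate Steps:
y(R, O) = 89 + O (y(R, O) = (49 + O) + 40 = 89 + O)
(y(-579, -398) - 81450)*(-69036 + (-223782/(-78905) + 244030/158679)) = ((89 - 398) - 81450)*(-69036 + (-223782/(-78905) + 244030/158679)) = (-309 - 81450)*(-69036 + (-223782*(-1/78905) + 244030*(1/158679))) = -81759*(-69036 + (223782/78905 + 244030/158679)) = -81759*(-69036 + 54764691128/12520566495) = -81759*(-864315063857692/12520566495) = 23555178435313680076/4173522165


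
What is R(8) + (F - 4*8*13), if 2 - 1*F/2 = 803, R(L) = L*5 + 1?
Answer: -1977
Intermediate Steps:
R(L) = 1 + 5*L (R(L) = 5*L + 1 = 1 + 5*L)
F = -1602 (F = 4 - 2*803 = 4 - 1606 = -1602)
R(8) + (F - 4*8*13) = (1 + 5*8) + (-1602 - 4*8*13) = (1 + 40) + (-1602 - 32*13) = 41 + (-1602 - 416) = 41 - 2018 = -1977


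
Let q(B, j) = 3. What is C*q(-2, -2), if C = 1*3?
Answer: 9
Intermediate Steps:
C = 3
C*q(-2, -2) = 3*3 = 9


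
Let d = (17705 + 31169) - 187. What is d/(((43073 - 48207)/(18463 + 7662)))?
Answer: -1271947875/5134 ≈ -2.4775e+5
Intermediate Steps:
d = 48687 (d = 48874 - 187 = 48687)
d/(((43073 - 48207)/(18463 + 7662))) = 48687/(((43073 - 48207)/(18463 + 7662))) = 48687/((-5134/26125)) = 48687/((-5134*1/26125)) = 48687/(-5134/26125) = 48687*(-26125/5134) = -1271947875/5134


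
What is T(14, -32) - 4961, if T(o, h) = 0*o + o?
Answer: -4947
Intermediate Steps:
T(o, h) = o (T(o, h) = 0 + o = o)
T(14, -32) - 4961 = 14 - 4961 = -4947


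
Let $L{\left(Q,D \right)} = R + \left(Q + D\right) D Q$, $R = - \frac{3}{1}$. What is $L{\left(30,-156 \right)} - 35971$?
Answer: $553706$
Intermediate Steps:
$R = -3$ ($R = \left(-3\right) 1 = -3$)
$L{\left(Q,D \right)} = -3 + D Q \left(D + Q\right)$ ($L{\left(Q,D \right)} = -3 + \left(Q + D\right) D Q = -3 + \left(D + Q\right) D Q = -3 + D \left(D + Q\right) Q = -3 + D Q \left(D + Q\right)$)
$L{\left(30,-156 \right)} - 35971 = \left(-3 - 156 \cdot 30^{2} + 30 \left(-156\right)^{2}\right) - 35971 = \left(-3 - 140400 + 30 \cdot 24336\right) - 35971 = \left(-3 - 140400 + 730080\right) - 35971 = 589677 - 35971 = 553706$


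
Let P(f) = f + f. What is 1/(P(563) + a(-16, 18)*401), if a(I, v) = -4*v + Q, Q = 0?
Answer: -1/27746 ≈ -3.6041e-5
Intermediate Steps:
a(I, v) = -4*v (a(I, v) = -4*v + 0 = -4*v)
P(f) = 2*f
1/(P(563) + a(-16, 18)*401) = 1/(2*563 - 4*18*401) = 1/(1126 - 72*401) = 1/(1126 - 28872) = 1/(-27746) = -1/27746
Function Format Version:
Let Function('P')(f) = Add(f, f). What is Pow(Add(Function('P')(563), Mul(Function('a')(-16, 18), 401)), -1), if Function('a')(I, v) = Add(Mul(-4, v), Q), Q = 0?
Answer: Rational(-1, 27746) ≈ -3.6041e-5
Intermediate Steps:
Function('a')(I, v) = Mul(-4, v) (Function('a')(I, v) = Add(Mul(-4, v), 0) = Mul(-4, v))
Function('P')(f) = Mul(2, f)
Pow(Add(Function('P')(563), Mul(Function('a')(-16, 18), 401)), -1) = Pow(Add(Mul(2, 563), Mul(Mul(-4, 18), 401)), -1) = Pow(Add(1126, Mul(-72, 401)), -1) = Pow(Add(1126, -28872), -1) = Pow(-27746, -1) = Rational(-1, 27746)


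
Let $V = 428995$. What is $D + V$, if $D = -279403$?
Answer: $149592$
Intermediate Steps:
$D + V = -279403 + 428995 = 149592$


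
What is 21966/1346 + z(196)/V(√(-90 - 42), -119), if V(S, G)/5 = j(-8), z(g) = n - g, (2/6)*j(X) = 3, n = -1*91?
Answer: 301084/30285 ≈ 9.9417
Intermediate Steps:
n = -91
j(X) = 9 (j(X) = 3*3 = 9)
z(g) = -91 - g
V(S, G) = 45 (V(S, G) = 5*9 = 45)
21966/1346 + z(196)/V(√(-90 - 42), -119) = 21966/1346 + (-91 - 1*196)/45 = 21966*(1/1346) + (-91 - 196)*(1/45) = 10983/673 - 287*1/45 = 10983/673 - 287/45 = 301084/30285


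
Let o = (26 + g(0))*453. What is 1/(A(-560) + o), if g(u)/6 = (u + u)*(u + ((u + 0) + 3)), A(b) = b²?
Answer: 1/325378 ≈ 3.0733e-6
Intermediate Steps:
g(u) = 12*u*(3 + 2*u) (g(u) = 6*((u + u)*(u + ((u + 0) + 3))) = 6*((2*u)*(u + (u + 3))) = 6*((2*u)*(u + (3 + u))) = 6*((2*u)*(3 + 2*u)) = 6*(2*u*(3 + 2*u)) = 12*u*(3 + 2*u))
o = 11778 (o = (26 + 12*0*(3 + 2*0))*453 = (26 + 12*0*(3 + 0))*453 = (26 + 12*0*3)*453 = (26 + 0)*453 = 26*453 = 11778)
1/(A(-560) + o) = 1/((-560)² + 11778) = 1/(313600 + 11778) = 1/325378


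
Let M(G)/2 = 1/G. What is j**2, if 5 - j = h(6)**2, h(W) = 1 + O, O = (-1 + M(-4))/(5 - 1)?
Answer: 87025/4096 ≈ 21.246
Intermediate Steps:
M(G) = 2/G
O = -3/8 (O = (-1 + 2/(-4))/(5 - 1) = (-1 + 2*(-1/4))/4 = (-1 - 1/2)*(1/4) = -3/2*1/4 = -3/8 ≈ -0.37500)
h(W) = 5/8 (h(W) = 1 - 3/8 = 5/8)
j = 295/64 (j = 5 - (5/8)**2 = 5 - 1*25/64 = 5 - 25/64 = 295/64 ≈ 4.6094)
j**2 = (295/64)**2 = 87025/4096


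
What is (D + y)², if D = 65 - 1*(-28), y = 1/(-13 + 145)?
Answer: 150724729/17424 ≈ 8650.4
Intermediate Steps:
y = 1/132 ≈ 0.0075758
D = 93 (D = 65 + 28 = 93)
(D + y)² = (93 + 1/132)² = (12277/132)² = 150724729/17424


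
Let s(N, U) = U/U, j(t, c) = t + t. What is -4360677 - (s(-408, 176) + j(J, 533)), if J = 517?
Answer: -4361712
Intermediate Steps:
j(t, c) = 2*t
s(N, U) = 1
-4360677 - (s(-408, 176) + j(J, 533)) = -4360677 - (1 + 2*517) = -4360677 - (1 + 1034) = -4360677 - 1*1035 = -4360677 - 1035 = -4361712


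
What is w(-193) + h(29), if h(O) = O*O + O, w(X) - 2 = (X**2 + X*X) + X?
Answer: 75177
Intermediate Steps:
w(X) = 2 + X + 2*X**2 (w(X) = 2 + ((X**2 + X*X) + X) = 2 + ((X**2 + X**2) + X) = 2 + (2*X**2 + X) = 2 + (X + 2*X**2) = 2 + X + 2*X**2)
h(O) = O + O**2 (h(O) = O**2 + O = O + O**2)
w(-193) + h(29) = (2 - 193 + 2*(-193)**2) + 29*(1 + 29) = (2 - 193 + 2*37249) + 29*30 = (2 - 193 + 74498) + 870 = 74307 + 870 = 75177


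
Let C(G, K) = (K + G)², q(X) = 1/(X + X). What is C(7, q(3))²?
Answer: 3418801/1296 ≈ 2638.0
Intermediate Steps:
q(X) = 1/(2*X)
C(G, K) = (G + K)²
C(7, q(3))² = ((7 + (½)/3)²)² = ((7 + (½)*(⅓))²)² = ((7 + ⅙)²)² = ((43/6)²)² = (1849/36)² = 3418801/1296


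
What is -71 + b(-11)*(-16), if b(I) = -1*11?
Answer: 105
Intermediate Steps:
b(I) = -11
-71 + b(-11)*(-16) = -71 - 11*(-16) = -71 + 176 = 105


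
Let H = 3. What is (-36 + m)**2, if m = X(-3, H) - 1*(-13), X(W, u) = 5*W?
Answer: 1444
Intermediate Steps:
m = -2 (m = 5*(-3) - 1*(-13) = -15 + 13 = -2)
(-36 + m)**2 = (-36 - 2)**2 = (-38)**2 = 1444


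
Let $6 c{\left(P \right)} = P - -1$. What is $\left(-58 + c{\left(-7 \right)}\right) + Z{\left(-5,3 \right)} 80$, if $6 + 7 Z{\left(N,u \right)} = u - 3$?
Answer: $- \frac{893}{7} \approx -127.57$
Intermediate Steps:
$Z{\left(N,u \right)} = - \frac{9}{7} + \frac{u}{7}$ ($Z{\left(N,u \right)} = - \frac{6}{7} + \frac{u - 3}{7} = - \frac{6}{7} + \frac{-3 + u}{7} = - \frac{6}{7} + \left(- \frac{3}{7} + \frac{u}{7}\right) = - \frac{9}{7} + \frac{u}{7}$)
$c{\left(P \right)} = \frac{1}{6} + \frac{P}{6}$ ($c{\left(P \right)} = \frac{P - -1}{6} = \frac{P + 1}{6} = \frac{1 + P}{6} = \frac{1}{6} + \frac{P}{6}$)
$\left(-58 + c{\left(-7 \right)}\right) + Z{\left(-5,3 \right)} 80 = \left(-58 + \left(\frac{1}{6} + \frac{1}{6} \left(-7\right)\right)\right) + \left(- \frac{9}{7} + \frac{1}{7} \cdot 3\right) 80 = \left(-58 + \left(\frac{1}{6} - \frac{7}{6}\right)\right) + \left(- \frac{9}{7} + \frac{3}{7}\right) 80 = \left(-58 - 1\right) - \frac{480}{7} = -59 - \frac{480}{7} = - \frac{893}{7}$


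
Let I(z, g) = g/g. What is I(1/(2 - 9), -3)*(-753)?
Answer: -753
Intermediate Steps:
I(z, g) = 1
I(1/(2 - 9), -3)*(-753) = 1*(-753) = -753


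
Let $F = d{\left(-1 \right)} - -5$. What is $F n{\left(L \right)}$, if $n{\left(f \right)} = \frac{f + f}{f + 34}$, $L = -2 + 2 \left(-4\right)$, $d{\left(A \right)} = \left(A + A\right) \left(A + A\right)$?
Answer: $- \frac{15}{2} \approx -7.5$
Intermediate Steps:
$d{\left(A \right)} = 4 A^{2}$ ($d{\left(A \right)} = 2 A 2 A = 4 A^{2}$)
$L = -10$ ($L = -2 - 8 = -10$)
$n{\left(f \right)} = \frac{2 f}{34 + f}$
$F = 9$ ($F = 4 \left(-1\right)^{2} - -5 = 4 \cdot 1 + 5 = 4 + 5 = 9$)
$F n{\left(L \right)} = 9 \cdot 2 \left(-10\right) \frac{1}{34 - 10} = 9 \cdot 2 \left(-10\right) \frac{1}{24} = 9 \left(- \frac{5}{6}\right) = - \frac{15}{2}$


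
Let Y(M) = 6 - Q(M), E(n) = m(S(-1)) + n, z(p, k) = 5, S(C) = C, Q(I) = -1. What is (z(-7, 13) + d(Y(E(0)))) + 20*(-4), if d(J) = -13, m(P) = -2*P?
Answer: -88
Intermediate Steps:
E(n) = 2 + n (E(n) = -2*(-1) + n = 2 + n)
Y(M) = 7 (Y(M) = 6 - 1*(-1) = 6 + 1 = 7)
(z(-7, 13) + d(Y(E(0)))) + 20*(-4) = (5 - 13) + 20*(-4) = -8 - 80 = -88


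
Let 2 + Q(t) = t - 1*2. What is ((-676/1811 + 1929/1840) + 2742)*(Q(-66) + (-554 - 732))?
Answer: -3098206312401/833060 ≈ -3.7191e+6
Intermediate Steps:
Q(t) = -4 + t (Q(t) = -2 + (t - 1*2) = -2 + (t - 2) = -2 + (-2 + t) = -4 + t)
((-676/1811 + 1929/1840) + 2742)*(Q(-66) + (-554 - 732)) = ((-676/1811 + 1929/1840) + 2742)*((-4 - 66) + (-554 - 732)) = ((-676*1/1811 + 1929*(1/1840)) + 2742)*(-70 - 1286) = ((-676/1811 + 1929/1840) + 2742)*(-1356) = (2249579/3332240 + 2742)*(-1356) = (9139251659/3332240)*(-1356) = -3098206312401/833060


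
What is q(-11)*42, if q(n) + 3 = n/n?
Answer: -84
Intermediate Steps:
q(n) = -2 (q(n) = -3 + n/n = -3 + 1 = -2)
q(-11)*42 = -2*42 = -84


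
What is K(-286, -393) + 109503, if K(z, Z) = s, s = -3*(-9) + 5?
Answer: 109535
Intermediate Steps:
s = 32 (s = 27 + 5 = 32)
K(z, Z) = 32
K(-286, -393) + 109503 = 32 + 109503 = 109535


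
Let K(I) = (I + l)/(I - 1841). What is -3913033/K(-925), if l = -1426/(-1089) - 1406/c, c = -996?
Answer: -1956598219781172/166724045 ≈ -1.1736e+7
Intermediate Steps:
l = 491905/180774 (l = -1426/(-1089) - 1406/(-996) = -1426*(-1/1089) - 1406*(-1/996) = 1426/1089 + 703/498 = 491905/180774 ≈ 2.7211)
K(I) = (491905/180774 + I)/(-1841 + I) (K(I) = (I + 491905/180774)/(I - 1841) = (491905/180774 + I)/(-1841 + I))
-3913033/K(-925) = -3913033*(-1841 - 925)/(491905/180774 - 925) = -3913033/(-166724045/180774/(-2766)) = -3913033/((-1/2766*(-166724045/180774))) = -3913033/166724045/500020884 = -3913033*500020884/166724045 = -1956598219781172/166724045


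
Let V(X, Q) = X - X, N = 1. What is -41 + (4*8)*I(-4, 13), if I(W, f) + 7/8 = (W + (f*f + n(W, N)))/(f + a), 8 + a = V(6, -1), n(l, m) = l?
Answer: 4807/5 ≈ 961.40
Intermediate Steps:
V(X, Q) = 0
a = -8 (a = -8 + 0 = -8)
I(W, f) = -7/8 + (f² + 2*W)/(-8 + f) (I(W, f) = -7/8 + (W + (f*f + W))/(f - 8) = -7/8 + (W + (f² + W))/(-8 + f) = -7/8 + (W + (W + f²))/(-8 + f) = -7/8 + (f² + 2*W)/(-8 + f))
-41 + (4*8)*I(-4, 13) = -41 + (4*8)*((7 + 13² + 2*(-4) - 7/8*13)/(-8 + 13)) = -41 + 32*((7 + 169 - 8 - 91/8)/5) = -41 + 32*((⅕)*(1253/8)) = -41 + 32*(1253/40) = -41 + 5012/5 = 4807/5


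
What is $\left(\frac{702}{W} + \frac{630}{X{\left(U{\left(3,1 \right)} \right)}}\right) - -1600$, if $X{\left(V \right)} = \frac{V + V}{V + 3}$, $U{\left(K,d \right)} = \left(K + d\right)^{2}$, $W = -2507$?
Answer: $\frac{79172363}{40112} \approx 1973.8$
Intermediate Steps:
$X{\left(V \right)} = \frac{2 V}{3 + V}$
$\left(\frac{702}{W} + \frac{630}{X{\left(U{\left(3,1 \right)} \right)}}\right) - -1600 = \left(\frac{702}{-2507} + \frac{630}{2 \left(3 + 1\right)^{2} \frac{1}{3 + \left(3 + 1\right)^{2}}}\right) - -1600 = \left(702 \left(- \frac{1}{2507}\right) + \frac{630}{2 \cdot 4^{2} \frac{1}{3 + 4^{2}}}\right) + 1600 = \left(- \frac{702}{2507} + \frac{630}{2 \cdot 16 \frac{1}{3 + 16}}\right) + 1600 = \left(- \frac{702}{2507} + \frac{630}{2 \cdot 16 \cdot \frac{1}{19}}\right) + 1600 = \left(- \frac{702}{2507} + \frac{630}{\frac{32}{19}}\right) + 1600 = \left(- \frac{702}{2507} + 630 \cdot \frac{19}{32}\right) + 1600 = \left(- \frac{702}{2507} + \frac{5985}{16}\right) + 1600 = \frac{14993163}{40112} + 1600 = \frac{79172363}{40112}$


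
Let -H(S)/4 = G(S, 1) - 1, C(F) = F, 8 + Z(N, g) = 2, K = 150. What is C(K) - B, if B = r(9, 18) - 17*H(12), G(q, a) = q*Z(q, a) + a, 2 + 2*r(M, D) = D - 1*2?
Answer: 5039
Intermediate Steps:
Z(N, g) = -6 (Z(N, g) = -8 + 2 = -6)
r(M, D) = -2 + D/2 (r(M, D) = -1 + (D - 1*2)/2 = -1 + (D - 2)/2 = -1 + (-2 + D)/2 = -1 + (-1 + D/2) = -2 + D/2)
G(q, a) = a - 6*q (G(q, a) = q*(-6) + a = -6*q + a = a - 6*q)
H(S) = 24*S (H(S) = -4*((1 - 6*S) - 1) = -(-24)*S = 24*S)
B = -4889 (B = (-2 + (½)*18) - 408*12 = (-2 + 9) - 17*288 = 7 - 4896 = -4889)
C(K) - B = 150 - 1*(-4889) = 150 + 4889 = 5039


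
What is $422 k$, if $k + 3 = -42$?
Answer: $-18990$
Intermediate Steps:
$k = -45$ ($k = -3 - 42 = -45$)
$422 k = 422 \left(-45\right) = -18990$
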